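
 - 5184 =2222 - 7406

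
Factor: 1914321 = 3^1*167^1*3821^1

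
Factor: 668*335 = 2^2 * 5^1*67^1*167^1 = 223780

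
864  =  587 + 277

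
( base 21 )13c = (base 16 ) 204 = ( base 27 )j3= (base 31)gk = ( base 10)516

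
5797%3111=2686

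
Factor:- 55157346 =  - 2^1 * 3^2*3064297^1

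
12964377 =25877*501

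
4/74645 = 4/74645 = 0.00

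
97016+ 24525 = 121541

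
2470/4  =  617 + 1/2 = 617.50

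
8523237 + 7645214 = 16168451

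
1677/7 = 1677/7 = 239.57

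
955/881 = 955/881 = 1.08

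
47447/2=47447/2=23723.50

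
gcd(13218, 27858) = 6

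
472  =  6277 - 5805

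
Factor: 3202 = 2^1*1601^1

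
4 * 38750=155000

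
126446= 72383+54063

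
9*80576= 725184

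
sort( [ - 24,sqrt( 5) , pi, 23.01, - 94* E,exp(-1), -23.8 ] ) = [ - 94*E , - 24,  -  23.8, exp(- 1),sqrt( 5 ), pi,23.01]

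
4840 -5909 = - 1069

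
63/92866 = 63/92866 = 0.00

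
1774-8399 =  - 6625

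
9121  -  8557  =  564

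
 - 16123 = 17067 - 33190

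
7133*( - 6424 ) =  - 45822392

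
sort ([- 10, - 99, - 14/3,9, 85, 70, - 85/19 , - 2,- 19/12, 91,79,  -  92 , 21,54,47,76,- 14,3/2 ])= [ - 99, - 92, - 14 , - 10,-14/3,  -  85/19, - 2, - 19/12,3/2, 9, 21,47 , 54,  70,76,  79, 85, 91 ] 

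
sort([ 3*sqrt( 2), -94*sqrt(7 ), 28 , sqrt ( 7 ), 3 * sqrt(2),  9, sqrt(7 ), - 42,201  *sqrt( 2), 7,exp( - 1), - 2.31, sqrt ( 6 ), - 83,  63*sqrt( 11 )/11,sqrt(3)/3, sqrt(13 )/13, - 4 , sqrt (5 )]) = [ - 94 * sqrt(7 ), - 83, - 42, -4, - 2.31,sqrt(13 ) /13,exp( - 1 ), sqrt( 3 )/3, sqrt( 5 ),  sqrt( 6),sqrt( 7),sqrt( 7), 3 *sqrt ( 2), 3 * sqrt( 2 ), 7  ,  9 , 63* sqrt( 11 ) /11, 28, 201*sqrt( 2 )]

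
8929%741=37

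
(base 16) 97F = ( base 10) 2431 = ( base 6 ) 15131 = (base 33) 27M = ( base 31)2gd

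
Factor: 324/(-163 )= - 2^2*3^4*163^( - 1 )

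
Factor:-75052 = -2^2*29^1*647^1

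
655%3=1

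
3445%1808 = 1637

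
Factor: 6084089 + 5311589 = 11395678 = 2^1*7^1*17^1*47881^1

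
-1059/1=- 1059 = - 1059.00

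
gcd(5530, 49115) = 5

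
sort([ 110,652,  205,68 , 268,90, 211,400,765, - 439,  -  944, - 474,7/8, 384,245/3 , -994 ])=[ - 994,-944, - 474, - 439, 7/8, 68, 245/3,  90, 110,205, 211 , 268,384,400,652, 765]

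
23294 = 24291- 997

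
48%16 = 0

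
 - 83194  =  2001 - 85195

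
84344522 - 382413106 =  - 298068584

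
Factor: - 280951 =  -  11^1*25541^1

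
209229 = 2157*97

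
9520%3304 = 2912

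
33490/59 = 567+ 37/59 = 567.63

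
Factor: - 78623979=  - 3^1*7^2*534857^1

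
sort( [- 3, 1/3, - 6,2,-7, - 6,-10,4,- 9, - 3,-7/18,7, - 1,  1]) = [-10,-9, - 7, - 6,  -  6, - 3,-3 , - 1, - 7/18,1/3, 1,2,4, 7 ]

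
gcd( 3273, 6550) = 1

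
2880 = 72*40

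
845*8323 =7032935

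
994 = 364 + 630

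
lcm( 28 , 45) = 1260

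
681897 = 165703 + 516194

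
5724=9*636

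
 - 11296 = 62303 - 73599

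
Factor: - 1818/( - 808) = 9/4 = 2^( - 2) * 3^2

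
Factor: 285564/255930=2^1 * 5^( - 1 )*19^( - 1 )*53^1 = 106/95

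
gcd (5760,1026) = 18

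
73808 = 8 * 9226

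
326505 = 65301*5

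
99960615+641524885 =741485500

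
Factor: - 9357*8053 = -75351921  =  - 3^1*3119^1*8053^1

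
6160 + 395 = 6555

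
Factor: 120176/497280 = 2^ (-3)*3^( - 1)*5^ ( -1)*29^1 = 29/120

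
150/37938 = 25/6323 = 0.00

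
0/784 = 0 = 0.00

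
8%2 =0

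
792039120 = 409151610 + 382887510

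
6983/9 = 6983/9 = 775.89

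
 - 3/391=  - 1+388/391 = - 0.01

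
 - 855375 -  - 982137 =126762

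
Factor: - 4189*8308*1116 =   -  2^4 * 3^2*31^2*59^1*67^1*71^1=-  38839268592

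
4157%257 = 45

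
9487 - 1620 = 7867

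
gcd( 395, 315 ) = 5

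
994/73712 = 497/36856 =0.01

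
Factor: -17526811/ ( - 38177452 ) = 2^( - 2 ) * 31^1*1291^ (- 1)*7393^( - 1)*565381^1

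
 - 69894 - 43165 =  - 113059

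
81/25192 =81/25192 =0.00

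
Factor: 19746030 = 2^1*3^1*5^1*43^1 * 15307^1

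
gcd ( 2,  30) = 2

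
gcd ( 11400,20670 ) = 30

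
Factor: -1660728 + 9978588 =2^2*3^1*5^1*157^1*883^1 = 8317860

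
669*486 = 325134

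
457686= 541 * 846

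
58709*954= 56008386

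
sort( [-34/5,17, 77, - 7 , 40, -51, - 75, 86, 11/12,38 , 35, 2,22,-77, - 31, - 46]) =[ - 77, - 75, - 51,-46, - 31, - 7, - 34/5, 11/12 , 2 , 17, 22,35,38, 40 , 77 , 86]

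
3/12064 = 3/12064 = 0.00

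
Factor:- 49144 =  - 2^3*6143^1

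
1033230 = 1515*682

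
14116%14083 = 33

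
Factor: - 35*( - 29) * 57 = 3^1*5^1*7^1*19^1  *  29^1 = 57855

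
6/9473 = 6/9473=0.00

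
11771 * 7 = 82397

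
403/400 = 1 + 3/400=1.01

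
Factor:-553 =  - 7^1*79^1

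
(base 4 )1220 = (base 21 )4k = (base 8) 150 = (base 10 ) 104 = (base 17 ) 62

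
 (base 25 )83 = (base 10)203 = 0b11001011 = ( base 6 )535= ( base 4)3023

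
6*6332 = 37992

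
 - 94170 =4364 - 98534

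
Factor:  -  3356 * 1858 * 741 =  - 2^3*3^1  *13^1*19^1*839^1 * 929^1 = -4620466968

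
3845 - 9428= - 5583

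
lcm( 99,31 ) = 3069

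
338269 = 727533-389264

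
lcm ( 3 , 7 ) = 21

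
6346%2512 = 1322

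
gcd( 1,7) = 1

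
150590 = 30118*5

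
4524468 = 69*65572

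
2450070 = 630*3889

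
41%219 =41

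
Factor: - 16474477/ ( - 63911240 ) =2^( -3 )*5^( - 1 )*1597781^( - 1)*16474477^1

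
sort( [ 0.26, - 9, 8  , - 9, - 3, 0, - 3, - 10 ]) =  [ - 10,-9, - 9, -3, - 3,0, 0.26, 8 ] 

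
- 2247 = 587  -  2834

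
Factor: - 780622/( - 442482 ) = 3^( - 1)*  43^1*313^1*2543^( -1 )   =  13459/7629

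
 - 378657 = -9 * 42073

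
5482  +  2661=8143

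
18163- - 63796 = 81959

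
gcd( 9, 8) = 1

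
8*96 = 768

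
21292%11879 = 9413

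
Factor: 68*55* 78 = 2^3*3^1*5^1*11^1*13^1*  17^1 = 291720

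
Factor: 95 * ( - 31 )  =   - 5^1*19^1*31^1 = - 2945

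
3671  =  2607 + 1064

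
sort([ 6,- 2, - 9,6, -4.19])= [ - 9, - 4.19,- 2, 6,6 ]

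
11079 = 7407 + 3672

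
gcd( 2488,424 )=8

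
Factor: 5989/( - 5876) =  - 53/52 = - 2^( - 2 )*13^( - 1)*53^1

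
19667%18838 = 829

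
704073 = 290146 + 413927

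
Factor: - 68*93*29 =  - 2^2*3^1*17^1*29^1 *31^1 = - 183396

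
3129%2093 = 1036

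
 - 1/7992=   -  1/7992 = - 0.00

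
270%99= 72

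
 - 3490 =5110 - 8600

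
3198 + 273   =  3471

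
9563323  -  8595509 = 967814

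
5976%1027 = 841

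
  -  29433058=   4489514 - 33922572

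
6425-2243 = 4182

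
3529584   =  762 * 4632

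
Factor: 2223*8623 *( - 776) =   -  14875088904 = - 2^3*3^2*13^1*19^1 * 97^1 * 8623^1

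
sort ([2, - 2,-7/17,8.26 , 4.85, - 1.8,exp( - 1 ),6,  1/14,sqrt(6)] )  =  [  -  2,  -  1.8,-7/17,1/14,exp( - 1),2,sqrt(6 ),  4.85, 6,  8.26]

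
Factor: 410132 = 2^2*102533^1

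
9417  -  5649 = 3768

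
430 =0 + 430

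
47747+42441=90188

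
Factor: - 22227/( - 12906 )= 31/18 = 2^(-1)*3^( - 2 )*31^1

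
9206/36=255+ 13/18  =  255.72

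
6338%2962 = 414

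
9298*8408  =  78177584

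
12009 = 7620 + 4389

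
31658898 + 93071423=124730321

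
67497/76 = 888+9/76 = 888.12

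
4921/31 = 158+23/31 = 158.74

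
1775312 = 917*1936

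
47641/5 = 9528+1/5 = 9528.20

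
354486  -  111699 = 242787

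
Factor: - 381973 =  - 17^1 *22469^1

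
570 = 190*3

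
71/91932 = 71/91932 = 0.00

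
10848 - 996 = 9852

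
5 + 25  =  30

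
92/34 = 46/17 = 2.71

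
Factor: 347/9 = 3^( - 2)*347^1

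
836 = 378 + 458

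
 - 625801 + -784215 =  - 1410016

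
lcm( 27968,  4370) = 139840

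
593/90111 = 593/90111 = 0.01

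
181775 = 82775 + 99000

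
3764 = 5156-1392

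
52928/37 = 52928/37 = 1430.49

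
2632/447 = 2632/447= 5.89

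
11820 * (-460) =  - 5437200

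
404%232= 172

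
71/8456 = 71/8456   =  0.01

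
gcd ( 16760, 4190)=4190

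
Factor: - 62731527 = -3^1*20910509^1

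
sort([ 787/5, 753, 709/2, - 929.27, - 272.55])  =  [ - 929.27, - 272.55,  787/5, 709/2,  753 ]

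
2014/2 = 1007  =  1007.00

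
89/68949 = 89/68949 = 0.00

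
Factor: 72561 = 3^1*19^2*67^1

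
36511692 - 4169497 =32342195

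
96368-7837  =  88531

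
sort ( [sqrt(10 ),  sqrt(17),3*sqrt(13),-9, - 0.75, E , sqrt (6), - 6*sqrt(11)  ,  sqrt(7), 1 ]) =[ - 6 * sqrt ( 11), - 9,  -  0.75, 1, sqrt( 6), sqrt( 7 ),E, sqrt(10 ), sqrt(17),  3*sqrt(13) ]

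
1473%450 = 123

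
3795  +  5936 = 9731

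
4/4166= 2/2083 = 0.00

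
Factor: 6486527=311^1*20857^1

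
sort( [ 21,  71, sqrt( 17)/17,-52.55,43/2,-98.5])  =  [ - 98.5, - 52.55,  sqrt ( 17)/17,  21, 43/2, 71] 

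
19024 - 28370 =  - 9346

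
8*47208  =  377664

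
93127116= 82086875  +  11040241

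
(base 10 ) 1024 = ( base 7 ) 2662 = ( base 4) 100000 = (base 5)13044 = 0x400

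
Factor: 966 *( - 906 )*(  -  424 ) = 2^5 * 3^2*7^1 * 23^1*53^1*151^1= 371083104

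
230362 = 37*6226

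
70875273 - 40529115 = 30346158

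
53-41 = 12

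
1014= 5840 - 4826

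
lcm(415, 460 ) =38180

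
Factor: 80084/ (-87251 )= - 2^2 *20021^1*87251^( - 1)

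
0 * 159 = 0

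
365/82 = 4 + 37/82 = 4.45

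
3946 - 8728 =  - 4782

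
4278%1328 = 294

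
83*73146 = 6071118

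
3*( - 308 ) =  - 924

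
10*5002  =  50020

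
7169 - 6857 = 312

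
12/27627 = 4/9209 = 0.00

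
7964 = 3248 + 4716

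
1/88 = 1/88=0.01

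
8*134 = 1072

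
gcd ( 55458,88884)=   54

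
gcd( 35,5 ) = 5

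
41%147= 41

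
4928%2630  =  2298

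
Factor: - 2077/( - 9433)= 31^1* 67^1*9433^( - 1 ) 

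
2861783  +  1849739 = 4711522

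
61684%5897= 2714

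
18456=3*6152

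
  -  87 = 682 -769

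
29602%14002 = 1598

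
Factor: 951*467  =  444117 = 3^1 * 317^1*467^1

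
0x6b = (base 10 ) 107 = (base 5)412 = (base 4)1223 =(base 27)3Q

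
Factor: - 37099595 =- 5^1*13^1*113^1*5051^1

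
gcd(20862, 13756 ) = 38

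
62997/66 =1909/2  =  954.50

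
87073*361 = 31433353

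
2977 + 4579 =7556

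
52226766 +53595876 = 105822642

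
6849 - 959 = 5890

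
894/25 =894/25 = 35.76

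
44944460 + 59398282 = 104342742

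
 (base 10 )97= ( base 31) 34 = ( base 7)166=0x61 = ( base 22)49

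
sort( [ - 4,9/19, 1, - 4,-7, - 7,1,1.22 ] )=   [  -  7,-7,-4,-4, 9/19,1,1,1.22]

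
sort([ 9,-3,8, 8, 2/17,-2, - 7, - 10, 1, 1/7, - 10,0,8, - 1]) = [ - 10, - 10, - 7,-3, - 2,-1 , 0,2/17,  1/7,1, 8, 8,8  ,  9]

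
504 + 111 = 615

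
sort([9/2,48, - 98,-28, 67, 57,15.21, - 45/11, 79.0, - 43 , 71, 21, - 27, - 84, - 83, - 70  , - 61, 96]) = [- 98, - 84 , - 83, - 70, - 61, - 43, - 28, - 27, - 45/11,9/2 , 15.21 , 21, 48, 57, 67, 71 , 79.0,96 ] 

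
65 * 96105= 6246825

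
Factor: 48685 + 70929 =2^1 * 11^1*5437^1  =  119614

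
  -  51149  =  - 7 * 7307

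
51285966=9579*5354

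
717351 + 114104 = 831455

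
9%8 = 1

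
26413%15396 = 11017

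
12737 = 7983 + 4754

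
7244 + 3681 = 10925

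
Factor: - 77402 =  - 2^1* 13^2*229^1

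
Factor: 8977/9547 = 47^1*191^1*9547^( - 1)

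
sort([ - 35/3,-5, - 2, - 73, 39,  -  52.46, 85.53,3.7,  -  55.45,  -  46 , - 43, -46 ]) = [ - 73, - 55.45,  -  52.46, - 46, - 46,-43,  -  35/3, - 5,  -  2,3.7, 39,85.53]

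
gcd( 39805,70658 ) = 1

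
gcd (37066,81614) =86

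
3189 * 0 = 0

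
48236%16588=15060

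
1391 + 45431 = 46822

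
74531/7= 74531/7= 10647.29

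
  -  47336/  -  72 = 657 + 4/9 = 657.44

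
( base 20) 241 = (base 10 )881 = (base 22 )1I1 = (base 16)371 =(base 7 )2366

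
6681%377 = 272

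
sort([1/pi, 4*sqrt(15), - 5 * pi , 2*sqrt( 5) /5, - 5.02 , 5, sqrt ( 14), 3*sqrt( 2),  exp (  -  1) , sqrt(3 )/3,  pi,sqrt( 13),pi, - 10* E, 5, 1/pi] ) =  [ -10*E, - 5*pi, - 5.02,1/pi , 1/pi, exp( -1), sqrt( 3) /3, 2*sqrt( 5 ) /5,  pi,pi, sqrt( 13),sqrt(14 ), 3*sqrt (2), 5,  5,  4*sqrt(15)]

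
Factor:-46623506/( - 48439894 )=23311753/24219947 = 151^( - 1 )*160397^( - 1)*23311753^1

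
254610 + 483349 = 737959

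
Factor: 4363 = 4363^1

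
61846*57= 3525222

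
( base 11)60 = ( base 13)51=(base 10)66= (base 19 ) 39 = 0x42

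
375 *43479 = 16304625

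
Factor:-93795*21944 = -2^3*3^1*5^1*13^3*37^1*211^1=-2058237480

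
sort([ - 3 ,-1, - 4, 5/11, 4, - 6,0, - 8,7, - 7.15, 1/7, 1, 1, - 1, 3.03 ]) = [ - 8, - 7.15, - 6, - 4, - 3, - 1, - 1,0, 1/7, 5/11, 1, 1,3.03, 4, 7]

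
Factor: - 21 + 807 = 2^1*3^1*131^1= 786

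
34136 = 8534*4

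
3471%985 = 516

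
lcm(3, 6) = 6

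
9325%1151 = 117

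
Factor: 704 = 2^6*11^1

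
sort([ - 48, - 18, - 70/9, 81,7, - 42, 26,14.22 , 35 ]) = [  -  48, - 42, - 18, - 70/9, 7, 14.22, 26, 35,81 ]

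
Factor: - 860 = -2^2*5^1*43^1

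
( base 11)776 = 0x3A2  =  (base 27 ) 17c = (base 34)rc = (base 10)930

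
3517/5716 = 3517/5716 =0.62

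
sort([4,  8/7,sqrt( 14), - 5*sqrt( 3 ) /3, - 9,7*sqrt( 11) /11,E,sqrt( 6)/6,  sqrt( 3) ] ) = [ - 9  , - 5*sqrt (3)/3, sqrt( 6)/6,  8/7, sqrt( 3),7*sqrt (11) /11, E,sqrt( 14), 4] 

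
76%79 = 76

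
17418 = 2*8709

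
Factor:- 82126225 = -5^2*347^1*9467^1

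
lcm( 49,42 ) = 294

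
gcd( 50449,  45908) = 1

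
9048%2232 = 120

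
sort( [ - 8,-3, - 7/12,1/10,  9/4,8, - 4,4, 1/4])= [ - 8, - 4, - 3, - 7/12 , 1/10, 1/4, 9/4,4,8]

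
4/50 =2/25 = 0.08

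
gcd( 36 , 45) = 9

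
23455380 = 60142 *390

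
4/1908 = 1/477 = 0.00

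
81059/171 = 81059/171= 474.03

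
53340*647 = 34510980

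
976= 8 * 122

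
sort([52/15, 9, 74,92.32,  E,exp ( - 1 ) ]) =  [exp(-1 ), E, 52/15, 9, 74, 92.32 ] 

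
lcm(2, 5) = 10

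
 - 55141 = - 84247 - -29106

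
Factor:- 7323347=-31^1*337^1*701^1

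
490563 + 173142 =663705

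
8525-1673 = 6852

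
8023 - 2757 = 5266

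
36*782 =28152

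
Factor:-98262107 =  - 98262107^1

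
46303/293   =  158 +9/293=158.03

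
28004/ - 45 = -28004/45 = -622.31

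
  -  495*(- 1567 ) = 775665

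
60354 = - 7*( - 8622)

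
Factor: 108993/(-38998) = - 2^ ( - 1)*3^1 * 17^( - 1)* 31^(-1) *37^( - 1 ) * 47^1 * 773^1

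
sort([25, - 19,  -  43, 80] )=[ - 43, - 19, 25, 80 ] 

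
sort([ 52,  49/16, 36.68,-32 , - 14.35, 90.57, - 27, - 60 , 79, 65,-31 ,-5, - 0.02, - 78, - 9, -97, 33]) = [-97,-78, - 60,-32,- 31,  -  27,-14.35,-9, - 5, - 0.02, 49/16, 33,36.68, 52,  65, 79, 90.57 ]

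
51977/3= 51977/3 = 17325.67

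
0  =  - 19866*0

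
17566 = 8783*2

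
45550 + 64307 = 109857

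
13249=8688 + 4561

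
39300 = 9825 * 4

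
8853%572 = 273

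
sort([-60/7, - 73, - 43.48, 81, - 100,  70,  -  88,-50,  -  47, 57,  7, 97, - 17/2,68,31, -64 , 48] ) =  [-100,-88, - 73,-64 , - 50, - 47 , - 43.48 , - 60/7, - 17/2, 7,31,48,57,68,70,  81, 97 ] 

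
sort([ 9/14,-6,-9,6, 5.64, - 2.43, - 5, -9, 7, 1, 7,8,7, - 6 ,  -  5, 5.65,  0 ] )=[ - 9,  -  9, - 6,-6, - 5, - 5,-2.43, 0, 9/14, 1, 5.64,  5.65, 6,7,7, 7, 8] 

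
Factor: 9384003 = 3^2*487^1*2141^1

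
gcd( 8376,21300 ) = 12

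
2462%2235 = 227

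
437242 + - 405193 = 32049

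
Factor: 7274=2^1*3637^1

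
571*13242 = 7561182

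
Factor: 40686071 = 349^1*116579^1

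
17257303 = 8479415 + 8777888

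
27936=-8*( - 3492 ) 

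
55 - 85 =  - 30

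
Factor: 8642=2^1*29^1*149^1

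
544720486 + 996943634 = 1541664120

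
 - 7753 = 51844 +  - 59597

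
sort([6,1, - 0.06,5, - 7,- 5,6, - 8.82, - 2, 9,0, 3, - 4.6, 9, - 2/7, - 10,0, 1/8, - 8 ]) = [ - 10, - 8.82 , - 8, - 7,-5, - 4.6,-2, - 2/7,-0.06,0, 0,1/8, 1,3,5,6, 6,9,9]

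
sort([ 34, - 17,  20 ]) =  [ - 17,20, 34]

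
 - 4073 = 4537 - 8610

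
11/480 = 11/480 =0.02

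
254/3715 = 254/3715=0.07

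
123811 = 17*7283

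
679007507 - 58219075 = 620788432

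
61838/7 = 8834  =  8834.00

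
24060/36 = 2005/3 =668.33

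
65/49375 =13/9875=0.00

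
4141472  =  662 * 6256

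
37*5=185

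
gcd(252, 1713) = 3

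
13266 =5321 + 7945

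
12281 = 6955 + 5326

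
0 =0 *24304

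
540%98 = 50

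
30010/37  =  811 + 3/37 = 811.08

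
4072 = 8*509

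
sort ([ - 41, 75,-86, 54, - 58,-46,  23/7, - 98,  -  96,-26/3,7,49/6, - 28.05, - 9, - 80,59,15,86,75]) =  [ - 98, - 96, - 86 , - 80, - 58,-46, - 41 , - 28.05 ,- 9, - 26/3,23/7, 7,49/6, 15,54,59, 75, 75, 86 ] 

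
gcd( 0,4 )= 4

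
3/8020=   3/8020 = 0.00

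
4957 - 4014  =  943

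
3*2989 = 8967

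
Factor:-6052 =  - 2^2*17^1*89^1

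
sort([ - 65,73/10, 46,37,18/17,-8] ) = [ - 65, - 8, 18/17, 73/10, 37,46 ]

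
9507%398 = 353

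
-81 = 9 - 90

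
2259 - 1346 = 913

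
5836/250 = 2918/125=23.34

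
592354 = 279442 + 312912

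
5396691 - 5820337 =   -  423646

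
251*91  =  22841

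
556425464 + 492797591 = 1049223055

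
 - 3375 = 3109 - 6484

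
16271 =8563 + 7708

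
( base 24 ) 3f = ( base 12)73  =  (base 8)127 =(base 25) 3c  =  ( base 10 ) 87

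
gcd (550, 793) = 1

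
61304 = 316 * 194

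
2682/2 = 1341   =  1341.00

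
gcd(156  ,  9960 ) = 12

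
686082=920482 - 234400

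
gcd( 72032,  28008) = 8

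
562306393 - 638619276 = - 76312883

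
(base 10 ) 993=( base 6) 4333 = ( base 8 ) 1741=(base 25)1ei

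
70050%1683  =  1047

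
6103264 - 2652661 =3450603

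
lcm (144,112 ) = 1008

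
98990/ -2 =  - 49495 + 0/1 = - 49495.00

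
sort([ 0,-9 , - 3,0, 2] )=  [ - 9, - 3, 0,0, 2]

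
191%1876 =191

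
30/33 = 10/11 = 0.91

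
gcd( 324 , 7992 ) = 108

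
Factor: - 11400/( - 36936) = 3^ ( - 4) * 5^2 =25/81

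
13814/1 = 13814 = 13814.00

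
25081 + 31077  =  56158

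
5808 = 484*12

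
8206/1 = 8206 = 8206.00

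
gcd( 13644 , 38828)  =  4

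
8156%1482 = 746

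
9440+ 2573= 12013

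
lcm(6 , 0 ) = 0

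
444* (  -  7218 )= -3204792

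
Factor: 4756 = 2^2*29^1*41^1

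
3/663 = 1/221 = 0.00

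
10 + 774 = 784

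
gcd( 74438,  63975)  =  1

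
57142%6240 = 982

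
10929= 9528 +1401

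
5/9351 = 5/9351 = 0.00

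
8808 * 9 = 79272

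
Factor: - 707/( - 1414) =1/2 = 2^( - 1)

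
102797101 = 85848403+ 16948698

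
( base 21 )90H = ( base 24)6m2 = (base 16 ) F92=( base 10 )3986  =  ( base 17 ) DD8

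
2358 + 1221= 3579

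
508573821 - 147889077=360684744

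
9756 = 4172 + 5584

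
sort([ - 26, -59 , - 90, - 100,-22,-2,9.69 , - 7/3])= [ - 100, - 90, - 59, - 26, - 22, - 7/3, - 2,9.69]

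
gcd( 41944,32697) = 7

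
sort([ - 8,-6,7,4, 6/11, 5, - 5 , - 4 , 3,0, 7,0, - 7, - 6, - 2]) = [-8,- 7,-6,- 6, - 5, - 4, - 2, 0, 0, 6/11 , 3, 4 , 5, 7,7] 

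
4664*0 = 0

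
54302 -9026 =45276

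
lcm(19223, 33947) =1595509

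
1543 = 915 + 628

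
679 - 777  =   - 98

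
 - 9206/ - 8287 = 9206/8287 = 1.11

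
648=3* 216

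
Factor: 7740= 2^2*3^2  *5^1*43^1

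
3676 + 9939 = 13615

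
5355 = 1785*3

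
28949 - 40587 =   -  11638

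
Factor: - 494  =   - 2^1*13^1*19^1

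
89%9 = 8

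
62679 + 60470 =123149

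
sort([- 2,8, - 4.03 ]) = [ - 4.03, - 2, 8]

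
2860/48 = 59 + 7/12 = 59.58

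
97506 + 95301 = 192807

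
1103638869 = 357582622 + 746056247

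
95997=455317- 359320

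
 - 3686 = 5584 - 9270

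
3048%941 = 225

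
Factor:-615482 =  - 2^1* 7^1*43963^1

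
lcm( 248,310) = 1240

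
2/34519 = 2/34519 = 0.00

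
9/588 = 3/196 = 0.02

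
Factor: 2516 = 2^2*17^1*37^1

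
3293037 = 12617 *261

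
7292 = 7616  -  324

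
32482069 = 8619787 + 23862282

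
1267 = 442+825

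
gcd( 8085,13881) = 21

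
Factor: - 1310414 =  - 2^1*7^1 * 93601^1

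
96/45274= 48/22637 = 0.00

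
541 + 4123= 4664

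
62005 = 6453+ 55552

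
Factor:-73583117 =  - 1433^1*51349^1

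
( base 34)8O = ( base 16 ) 128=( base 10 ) 296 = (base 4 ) 10220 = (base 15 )14B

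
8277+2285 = 10562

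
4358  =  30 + 4328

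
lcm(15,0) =0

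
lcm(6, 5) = 30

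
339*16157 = 5477223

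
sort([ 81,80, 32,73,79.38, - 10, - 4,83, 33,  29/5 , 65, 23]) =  [ - 10, - 4, 29/5,23,32 , 33, 65 , 73, 79.38, 80,81,83]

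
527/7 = 75 +2/7 = 75.29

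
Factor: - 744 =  - 2^3*3^1 *31^1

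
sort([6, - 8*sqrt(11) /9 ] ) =[ - 8*sqrt(11) /9,6]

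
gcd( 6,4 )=2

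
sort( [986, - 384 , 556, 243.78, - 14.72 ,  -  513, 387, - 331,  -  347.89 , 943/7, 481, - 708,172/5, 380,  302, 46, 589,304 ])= [ - 708, - 513, - 384,-347.89 , - 331, - 14.72, 172/5, 46, 943/7,243.78 , 302, 304 , 380,387, 481, 556, 589,  986 ]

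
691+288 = 979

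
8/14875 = 8/14875 = 0.00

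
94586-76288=18298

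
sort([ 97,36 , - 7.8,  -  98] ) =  [ - 98, - 7.8,  36,97] 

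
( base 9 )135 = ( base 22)53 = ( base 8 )161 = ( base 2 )1110001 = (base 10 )113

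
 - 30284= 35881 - 66165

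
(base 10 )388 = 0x184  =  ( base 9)471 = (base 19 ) 118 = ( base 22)HE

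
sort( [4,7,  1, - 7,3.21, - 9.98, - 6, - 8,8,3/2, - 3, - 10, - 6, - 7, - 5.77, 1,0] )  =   [-10, - 9.98, - 8, - 7, - 7,- 6, - 6, - 5.77, - 3 , 0,1,1,3/2, 3.21,4,7, 8]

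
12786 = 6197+6589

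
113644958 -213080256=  - 99435298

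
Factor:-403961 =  - 31^1*83^1*157^1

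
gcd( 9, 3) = 3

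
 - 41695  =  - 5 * 8339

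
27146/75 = 27146/75 = 361.95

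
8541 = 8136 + 405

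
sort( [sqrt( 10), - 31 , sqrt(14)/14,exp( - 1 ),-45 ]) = [ - 45, - 31,sqrt( 14)/14,exp( - 1), sqrt(10) ]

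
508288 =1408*361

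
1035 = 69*15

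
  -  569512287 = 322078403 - 891590690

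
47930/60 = 798+5/6=   798.83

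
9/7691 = 9/7691 = 0.00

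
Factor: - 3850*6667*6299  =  - 2^1*5^2*7^1 * 11^1*59^1*113^1*6299^1 =-161682417050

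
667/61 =667/61 =10.93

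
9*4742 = 42678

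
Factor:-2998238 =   -  2^1*19^1*78901^1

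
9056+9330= 18386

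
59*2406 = 141954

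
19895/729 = 19895/729 = 27.29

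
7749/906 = 8 + 167/302 =8.55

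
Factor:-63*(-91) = 5733 = 3^2 * 7^2*13^1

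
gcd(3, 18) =3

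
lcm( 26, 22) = 286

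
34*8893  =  302362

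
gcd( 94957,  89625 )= 1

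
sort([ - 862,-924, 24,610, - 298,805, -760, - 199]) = [ - 924, - 862, - 760, - 298,-199, 24, 610,805] 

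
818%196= 34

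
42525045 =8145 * 5221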